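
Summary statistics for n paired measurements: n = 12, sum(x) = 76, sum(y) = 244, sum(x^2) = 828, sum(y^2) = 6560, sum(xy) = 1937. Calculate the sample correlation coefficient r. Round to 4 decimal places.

S_xy = nΣxy − ΣxΣy = 12·1937 − 76·244 = 23244 − 18544 = 4700
S_xx = nΣx² − (Σx)² = 12·828 − 76² = 9936 − 5776 = 4160
S_yy = nΣy² − (Σy)² = 12·6560 − 244² = 78720 − 59536 = 19184
r = S_xy / √(S_xx·S_yy) = 4700 / √(4160·19184) = 4700 / √79805440 = 4700 / 8933.3891 = 0.5261

0.5261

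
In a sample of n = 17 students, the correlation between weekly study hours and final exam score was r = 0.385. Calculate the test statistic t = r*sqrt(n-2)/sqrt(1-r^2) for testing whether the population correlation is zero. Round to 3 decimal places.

t = r·√(n−2) / √(1−r²) with r = 0.385, n = 17
  = 0.385·√15 / √(1 − 0.148225)
  = 0.385·3.872983 / 0.922917
  = 1.491098 / 0.922917 = 1.616

1.616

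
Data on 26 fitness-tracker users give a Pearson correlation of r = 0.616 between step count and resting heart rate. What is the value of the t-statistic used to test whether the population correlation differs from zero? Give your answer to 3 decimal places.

1 − r² = 1 − 0.379456 = 0.620544;  √(1−r²) = 0.787746
√(n−2) = √24 = 4.898979
t = r·√(n−2)/√(1−r²) = 0.616 · 4.898979 / 0.787746 = 3.831

3.831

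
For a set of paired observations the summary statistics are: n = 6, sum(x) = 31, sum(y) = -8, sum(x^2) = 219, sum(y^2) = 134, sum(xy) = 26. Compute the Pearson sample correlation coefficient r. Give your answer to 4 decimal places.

S_xy = nΣxy − ΣxΣy = 6·26 − 31·(-8) = 156 − (-248) = 404
S_xx = nΣx² − (Σx)² = 6·219 − 31² = 1314 − 961 = 353
S_yy = nΣy² − (Σy)² = 6·134 − (-8)² = 804 − 64 = 740
r = S_xy / √(S_xx·S_yy) = 404 / √(353·740) = 404 / √261220 = 404 / 511.0969 = 0.7905

0.7905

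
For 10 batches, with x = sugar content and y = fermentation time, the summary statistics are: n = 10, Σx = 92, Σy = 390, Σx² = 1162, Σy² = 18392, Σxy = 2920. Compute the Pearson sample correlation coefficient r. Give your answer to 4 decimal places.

Numerator: nΣxy − (Σx)(Σy) = 10·2920 − (92)(390) = -6680
Denominator: √[(nΣx²−(Σx)²)(nΣy²−(Σy)²)]
  nΣx²−(Σx)² = 10·1162 − 8464 = 3156;  nΣy²−(Σy)² = 10·18392 − 152100 = 31820
  √(3156·31820) = √100423920 = 10021.1736
r = -6680 / 10021.1736 = -0.6666

-0.6666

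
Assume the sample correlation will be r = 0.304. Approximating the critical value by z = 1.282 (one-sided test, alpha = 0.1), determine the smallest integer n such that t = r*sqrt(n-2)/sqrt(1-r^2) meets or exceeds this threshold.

19

r√(n−2)/√(1−r²) ≥ 1.282  ⇔  n−2 ≥ (1.282)²·(1−r²)/r²
(1−r²)/r² = (1−0.092416)/0.092416 = 9.8206
n ≥ 2 + 1.643524·9.8206 = 2 + 16.1404 = 18.1404
⌈18.1404⌉ = 19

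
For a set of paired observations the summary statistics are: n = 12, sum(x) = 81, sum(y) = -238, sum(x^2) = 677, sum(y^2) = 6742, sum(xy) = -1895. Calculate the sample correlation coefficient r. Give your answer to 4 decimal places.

Numerator: nΣxy − (Σx)(Σy) = 12·(-1895) − (81)(-238) = -3462
Denominator: √[(nΣx²−(Σx)²)(nΣy²−(Σy)²)]
  nΣx²−(Σx)² = 12·677 − 6561 = 1563;  nΣy²−(Σy)² = 12·6742 − 56644 = 24260
  √(1563·24260) = √37918380 = 6157.7902
r = -3462 / 6157.7902 = -0.5622

-0.5622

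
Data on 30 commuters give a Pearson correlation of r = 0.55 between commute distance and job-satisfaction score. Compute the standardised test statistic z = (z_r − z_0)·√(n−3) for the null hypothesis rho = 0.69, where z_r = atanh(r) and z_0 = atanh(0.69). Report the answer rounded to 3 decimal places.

-1.193

Fisher z: atanh(0.55) = 0.618381, atanh(0.69) = 0.847956
z = (z_r − z_0)·√(n−3) = (0.618381 − 0.847956)·√27 = -0.229575 · 5.196152 = -1.193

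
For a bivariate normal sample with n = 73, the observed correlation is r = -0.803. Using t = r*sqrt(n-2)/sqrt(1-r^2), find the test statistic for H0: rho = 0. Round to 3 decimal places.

-11.353

t = r·√(n−2) / √(1−r²) with r = -0.803, n = 73
  = -0.803·√71 / √(1 − 0.644809)
  = -0.803·8.426150 / 0.595979
  = -6.766198 / 0.595979 = -11.353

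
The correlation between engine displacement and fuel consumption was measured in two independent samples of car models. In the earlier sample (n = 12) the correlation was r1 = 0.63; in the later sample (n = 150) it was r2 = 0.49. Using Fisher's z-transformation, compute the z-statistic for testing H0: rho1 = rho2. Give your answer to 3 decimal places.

0.598

Fisher z-transforms: z1 = atanh(0.63) = 0.741416, z2 = atanh(0.49) = 0.536060; difference d = 0.205356
Var(d) = 1/9 + 1/147 = 0.1111111 + 0.0068027 = 0.1179138
z = d/√Var(d) = 0.205356 / √0.1179138 = 0.205356 / 0.343386 = 0.598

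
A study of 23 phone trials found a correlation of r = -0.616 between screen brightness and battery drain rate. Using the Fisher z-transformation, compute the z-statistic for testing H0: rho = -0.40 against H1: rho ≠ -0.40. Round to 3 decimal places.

-1.319

z_r = atanh(-0.616) = -0.718533,  z_0 = atanh(-0.40) = -0.423649
SE = 1/√(n−3) = 1/√20 = 0.223607
z = (z_r − z_0)/SE = (-0.718533 − (-0.423649)) / 0.223607 = -0.294884 / 0.223607 = -1.319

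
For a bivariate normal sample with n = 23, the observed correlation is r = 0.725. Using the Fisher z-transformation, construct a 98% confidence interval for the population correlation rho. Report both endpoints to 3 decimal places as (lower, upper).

(0.378, 0.893)

Fisher z: z_r = atanh(r) = ½·ln((1+0.725)/(1−0.725)) = 0.918106
SE(z) = 1/√(n−3) = 1/√20 = 0.223607
98% ⇒ z* = 2.326; margin = 2.326·0.223607 = 0.520110
CI on z-scale: (0.397996, 1.438216)
Back-transform: tanh(0.397996) = 0.378233, tanh(1.438216) = 0.893338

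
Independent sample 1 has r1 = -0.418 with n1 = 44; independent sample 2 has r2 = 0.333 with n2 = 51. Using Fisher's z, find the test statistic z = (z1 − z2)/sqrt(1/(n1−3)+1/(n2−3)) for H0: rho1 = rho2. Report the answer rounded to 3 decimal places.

Fisher z-transforms: z1 = atanh(-0.418) = -0.445266, z2 = atanh(0.333) = 0.346199; difference d = -0.791465
Var(d) = 1/41 + 1/48 = 0.0243902 + 0.0208333 = 0.0452235
z = d/√Var(d) = -0.791465 / √0.0452235 = -0.791465 / 0.212658 = -3.722

-3.722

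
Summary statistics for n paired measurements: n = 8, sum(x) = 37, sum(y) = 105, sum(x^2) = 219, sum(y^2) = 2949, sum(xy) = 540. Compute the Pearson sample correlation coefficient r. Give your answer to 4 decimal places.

0.1983

S_xy = nΣxy − ΣxΣy = 8·540 − 37·105 = 4320 − 3885 = 435
S_xx = nΣx² − (Σx)² = 8·219 − 37² = 1752 − 1369 = 383
S_yy = nΣy² − (Σy)² = 8·2949 − 105² = 23592 − 11025 = 12567
r = S_xy / √(S_xx·S_yy) = 435 / √(383·12567) = 435 / √4813161 = 435 / 2193.8917 = 0.1983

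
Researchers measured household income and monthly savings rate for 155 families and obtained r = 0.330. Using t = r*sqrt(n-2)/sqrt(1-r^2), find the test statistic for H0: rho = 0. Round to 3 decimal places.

4.324

1 − r² = 1 − 0.108900 = 0.891100;  √(1−r²) = 0.943981
√(n−2) = √153 = 12.369317
t = r·√(n−2)/√(1−r²) = 0.330 · 12.369317 / 0.943981 = 4.324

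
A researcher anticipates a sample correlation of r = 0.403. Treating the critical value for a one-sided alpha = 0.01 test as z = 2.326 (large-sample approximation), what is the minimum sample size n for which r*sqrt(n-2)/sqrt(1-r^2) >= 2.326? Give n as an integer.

Need r·√(n−2)/√(1−r²) ≥ 2.326
√(n−2) ≥ 2.326·√(1−0.162409) / 0.403 = 2.326·0.915200 / 0.403 = 5.2823
n−2 ≥ 27.9027  ⇒  n ≥ 29.9027
Smallest integer n = 30

30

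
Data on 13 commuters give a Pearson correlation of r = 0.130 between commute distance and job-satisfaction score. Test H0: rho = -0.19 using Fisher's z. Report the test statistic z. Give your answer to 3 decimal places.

z_r = atanh(0.130) = 0.130740,  z_0 = atanh(-0.19) = -0.192337
SE = 1/√(n−3) = 1/√10 = 0.316228
z = (z_r − z_0)/SE = (0.130740 − (-0.192337)) / 0.316228 = 0.323077 / 0.316228 = 1.022

1.022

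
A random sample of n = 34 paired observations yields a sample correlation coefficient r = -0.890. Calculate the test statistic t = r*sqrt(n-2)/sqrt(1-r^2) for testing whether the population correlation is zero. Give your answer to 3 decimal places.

1 − r² = 1 − 0.792100 = 0.207900;  √(1−r²) = 0.455961
√(n−2) = √32 = 5.656854
t = r·√(n−2)/√(1−r²) = -0.890 · 5.656854 / 0.455961 = -11.042

-11.042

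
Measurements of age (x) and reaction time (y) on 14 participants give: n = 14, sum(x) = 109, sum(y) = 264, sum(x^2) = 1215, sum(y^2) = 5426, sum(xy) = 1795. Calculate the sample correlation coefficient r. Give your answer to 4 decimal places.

-0.6430

Numerator: nΣxy − (Σx)(Σy) = 14·1795 − (109)(264) = -3646
Denominator: √[(nΣx²−(Σx)²)(nΣy²−(Σy)²)]
  nΣx²−(Σx)² = 14·1215 − 11881 = 5129;  nΣy²−(Σy)² = 14·5426 − 69696 = 6268
  √(5129·6268) = √32148572 = 5669.9711
r = -3646 / 5669.9711 = -0.6430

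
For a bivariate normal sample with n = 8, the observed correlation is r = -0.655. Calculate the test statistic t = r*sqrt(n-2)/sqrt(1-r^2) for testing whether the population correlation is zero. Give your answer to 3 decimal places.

-2.123

t = r·√(n−2) / √(1−r²) with r = -0.655, n = 8
  = -0.655·√6 / √(1 − 0.429025)
  = -0.655·2.449490 / 0.755629
  = -1.604416 / 0.755629 = -2.123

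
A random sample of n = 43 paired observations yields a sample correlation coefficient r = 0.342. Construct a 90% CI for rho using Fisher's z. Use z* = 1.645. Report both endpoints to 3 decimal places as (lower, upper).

Fisher z: z_r = atanh(r) = ½·ln((1+0.342)/(1−0.342)) = 0.356356
SE(z) = 1/√(n−3) = 1/√40 = 0.158114
90% ⇒ z* = 1.645; margin = 1.645·0.158114 = 0.260098
CI on z-scale: (0.096258, 0.616454)
Back-transform: tanh(0.096258) = 0.095962, tanh(0.616454) = 0.548654

(0.096, 0.549)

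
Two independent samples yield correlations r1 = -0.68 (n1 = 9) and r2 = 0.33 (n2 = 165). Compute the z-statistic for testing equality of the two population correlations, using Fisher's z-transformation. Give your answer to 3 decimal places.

-2.819

z1 = atanh(-0.68) = -0.829114,  z2 = atanh(0.33) = 0.342828
SE = √(1/(n1−3) + 1/(n2−3)) = √(1/6 + 1/162) = √(0.1666667 + 0.0061728) = √0.1728395 = 0.415740
z = (z1 − z2)/SE = (-0.829114 − 0.342828) / 0.415740 = -1.171942 / 0.415740 = -2.819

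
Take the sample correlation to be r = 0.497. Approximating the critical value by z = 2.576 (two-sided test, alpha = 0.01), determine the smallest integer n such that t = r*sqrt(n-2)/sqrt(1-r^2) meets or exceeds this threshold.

r√(n−2)/√(1−r²) ≥ 2.576  ⇔  n−2 ≥ (2.576)²·(1−r²)/r²
(1−r²)/r² = (1−0.247009)/0.247009 = 3.0484
n ≥ 2 + 6.635776·3.0484 = 2 + 20.2285 = 22.2285
⌈22.2285⌉ = 23

23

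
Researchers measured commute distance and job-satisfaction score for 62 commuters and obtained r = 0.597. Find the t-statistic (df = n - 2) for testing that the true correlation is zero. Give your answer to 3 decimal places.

5.764

t = r·√(n−2) / √(1−r²) with r = 0.597, n = 62
  = 0.597·√60 / √(1 − 0.356409)
  = 0.597·7.745967 / 0.802241
  = 4.624342 / 0.802241 = 5.764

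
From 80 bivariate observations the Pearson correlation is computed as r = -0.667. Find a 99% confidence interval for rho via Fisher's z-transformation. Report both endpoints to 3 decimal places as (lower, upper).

(-0.800, -0.471)

Fisher z: z_r = atanh(r) = ½·ln((1+(-0.667))/(1−(-0.667))) = -0.805319
SE(z) = 1/√(n−3) = 1/√77 = 0.113961
99% ⇒ z* = 2.576; margin = 2.576·0.113961 = 0.293564
CI on z-scale: (-1.098883, -0.511755)
Back-transform: tanh(-1.098883) = -0.800097, tanh(-0.511755) = -0.471311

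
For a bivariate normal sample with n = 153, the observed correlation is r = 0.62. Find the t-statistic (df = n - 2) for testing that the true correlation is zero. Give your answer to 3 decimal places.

1 − r² = 1 − 0.3844 = 0.6156;  √(1−r²) = 0.784602
√(n−2) = √151 = 12.288206
t = r·√(n−2)/√(1−r²) = 0.62 · 12.288206 / 0.784602 = 9.710

9.710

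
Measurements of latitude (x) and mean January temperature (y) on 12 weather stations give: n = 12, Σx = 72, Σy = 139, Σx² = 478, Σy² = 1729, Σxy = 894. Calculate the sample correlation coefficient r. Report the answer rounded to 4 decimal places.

Numerator: nΣxy − (Σx)(Σy) = 12·894 − (72)(139) = 720
Denominator: √[(nΣx²−(Σx)²)(nΣy²−(Σy)²)]
  nΣx²−(Σx)² = 12·478 − 5184 = 552;  nΣy²−(Σy)² = 12·1729 − 19321 = 1427
  √(552·1427) = √787704 = 887.5269
r = 720 / 887.5269 = 0.8112

0.8112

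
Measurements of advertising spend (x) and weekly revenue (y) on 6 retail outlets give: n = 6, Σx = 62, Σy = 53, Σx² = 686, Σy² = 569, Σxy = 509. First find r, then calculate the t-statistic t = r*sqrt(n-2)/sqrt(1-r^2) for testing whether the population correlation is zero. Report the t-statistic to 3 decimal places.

S_xy = nΣxy − ΣxΣy = 6·509 − 62·53 = 3054 − 3286 = -232
S_xx = nΣx² − (Σx)² = 6·686 − 62² = 4116 − 3844 = 272
S_yy = nΣy² − (Σy)² = 6·569 − 53² = 3414 − 2809 = 605
r = S_xy / √(S_xx·S_yy) = -232 / √(272·605) = -232 / √164560 = -232 / 405.6600 = -0.5719
t = r·√(n−2)/√(1−r²) = -0.5719·√4 / √(1−0.327070) = -1.143800 / 0.820323 = -1.394

-1.394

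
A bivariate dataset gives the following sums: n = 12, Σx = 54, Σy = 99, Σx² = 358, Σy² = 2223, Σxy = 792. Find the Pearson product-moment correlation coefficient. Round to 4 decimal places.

Numerator: nΣxy − (Σx)(Σy) = 12·792 − (54)(99) = 4158
Denominator: √[(nΣx²−(Σx)²)(nΣy²−(Σy)²)]
  nΣx²−(Σx)² = 12·358 − 2916 = 1380;  nΣy²−(Σy)² = 12·2223 − 9801 = 16875
  √(1380·16875) = √23287500 = 4825.7124
r = 4158 / 4825.7124 = 0.8616

0.8616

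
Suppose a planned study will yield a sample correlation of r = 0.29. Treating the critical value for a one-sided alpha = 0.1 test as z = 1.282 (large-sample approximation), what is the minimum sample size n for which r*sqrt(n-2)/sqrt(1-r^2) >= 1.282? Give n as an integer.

20

Need r·√(n−2)/√(1−r²) ≥ 1.282
√(n−2) ≥ 1.282·√(1−0.0841) / 0.29 = 1.282·0.957027 / 0.29 = 4.2307
n−2 ≥ 17.8988  ⇒  n ≥ 19.8988
Smallest integer n = 20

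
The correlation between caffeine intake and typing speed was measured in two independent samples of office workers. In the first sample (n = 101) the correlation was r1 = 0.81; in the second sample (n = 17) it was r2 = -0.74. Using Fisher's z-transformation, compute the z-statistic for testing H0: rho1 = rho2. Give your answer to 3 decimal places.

7.271

z1 = atanh(0.81) = 1.127029,  z2 = atanh(-0.74) = -0.950479
SE = √(1/(n1−3) + 1/(n2−3)) = √(1/98 + 1/14) = √(0.0102041 + 0.0714286) = √0.0816327 = 0.285714
z = (z1 − z2)/SE = (1.127029 − (-0.950479)) / 0.285714 = 2.077508 / 0.285714 = 7.271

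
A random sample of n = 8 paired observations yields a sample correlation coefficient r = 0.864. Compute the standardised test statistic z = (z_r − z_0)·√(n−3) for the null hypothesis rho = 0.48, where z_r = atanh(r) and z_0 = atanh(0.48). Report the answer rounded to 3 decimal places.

z_r = atanh(0.864) = 1.308913,  z_0 = atanh(0.48) = 0.522984
SE = 1/√(n−3) = 1/√5 = 0.447214
z = (z_r − z_0)/SE = (1.308913 − 0.522984) / 0.447214 = 0.785929 / 0.447214 = 1.757

1.757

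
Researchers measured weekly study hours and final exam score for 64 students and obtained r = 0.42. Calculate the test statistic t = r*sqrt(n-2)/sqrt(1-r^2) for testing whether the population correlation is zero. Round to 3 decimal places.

t = r·√(n−2) / √(1−r²) with r = 0.42, n = 64
  = 0.42·√62 / √(1 − 0.1764)
  = 0.42·7.874008 / 0.907524
  = 3.307083 / 0.907524 = 3.644

3.644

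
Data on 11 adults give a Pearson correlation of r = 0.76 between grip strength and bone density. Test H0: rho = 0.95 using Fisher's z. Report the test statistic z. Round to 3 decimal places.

-2.363

Fisher z: atanh(0.76) = 0.996215, atanh(0.95) = 1.831781
z = (z_r − z_0)·√(n−3) = (0.996215 − 1.831781)·√8 = -0.835566 · 2.828427 = -2.363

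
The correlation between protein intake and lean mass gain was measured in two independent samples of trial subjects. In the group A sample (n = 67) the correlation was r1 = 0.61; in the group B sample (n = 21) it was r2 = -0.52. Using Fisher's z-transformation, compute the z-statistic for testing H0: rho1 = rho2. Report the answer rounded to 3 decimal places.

z1 = atanh(0.61) = 0.708921,  z2 = atanh(-0.52) = -0.576340
SE = √(1/(n1−3) + 1/(n2−3)) = √(1/64 + 1/18) = √(0.0156250 + 0.0555556) = √0.0711806 = 0.266797
z = (z1 − z2)/SE = (0.708921 − (-0.576340)) / 0.266797 = 1.285261 / 0.266797 = 4.817

4.817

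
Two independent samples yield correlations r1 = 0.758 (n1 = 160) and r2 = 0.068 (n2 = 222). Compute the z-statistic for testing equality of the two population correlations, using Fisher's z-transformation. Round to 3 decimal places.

8.830

Fisher z-transforms: z1 = atanh(0.758) = 0.991497, z2 = atanh(0.068) = 0.068105; difference d = 0.923392
Var(d) = 1/157 + 1/219 = 0.0063694 + 0.0045662 = 0.0109356
z = d/√Var(d) = 0.923392 / √0.0109356 = 0.923392 / 0.104573 = 8.830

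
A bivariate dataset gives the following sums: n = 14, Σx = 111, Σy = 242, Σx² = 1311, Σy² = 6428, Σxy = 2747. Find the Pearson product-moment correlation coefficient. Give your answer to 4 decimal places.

Numerator: nΣxy − (Σx)(Σy) = 14·2747 − (111)(242) = 11596
Denominator: √[(nΣx²−(Σx)²)(nΣy²−(Σy)²)]
  nΣx²−(Σx)² = 14·1311 − 12321 = 6033;  nΣy²−(Σy)² = 14·6428 − 58564 = 31428
  √(6033·31428) = √189605124 = 13769.7176
r = 11596 / 13769.7176 = 0.8421

0.8421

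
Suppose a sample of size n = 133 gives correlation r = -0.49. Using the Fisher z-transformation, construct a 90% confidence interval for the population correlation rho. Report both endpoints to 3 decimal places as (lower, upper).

(-0.592, -0.373)

Fisher z: z_r = atanh(r) = ½·ln((1+(-0.49))/(1−(-0.49))) = -0.536060
SE(z) = 1/√(n−3) = 1/√130 = 0.087706
90% ⇒ z* = 1.645; margin = 1.645·0.087706 = 0.144276
CI on z-scale: (-0.680336, -0.391784)
Back-transform: tanh(-0.680336) = -0.591738, tanh(-0.391784) = -0.372897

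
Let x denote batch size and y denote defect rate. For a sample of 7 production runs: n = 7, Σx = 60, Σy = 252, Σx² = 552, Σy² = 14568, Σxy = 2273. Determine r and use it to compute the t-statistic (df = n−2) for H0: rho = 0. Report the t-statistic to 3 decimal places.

S_xy = nΣxy − ΣxΣy = 7·2273 − 60·252 = 15911 − 15120 = 791
S_xx = nΣx² − (Σx)² = 7·552 − 60² = 3864 − 3600 = 264
S_yy = nΣy² − (Σy)² = 7·14568 − 252² = 101976 − 63504 = 38472
r = S_xy / √(S_xx·S_yy) = 791 / √(264·38472) = 791 / √10156608 = 791 / 3186.9434 = 0.2482
t = r·√(n−2)/√(1−r²) = 0.2482·√5 / √(1−0.061603) = 0.554992 / 0.968709 = 0.573

0.573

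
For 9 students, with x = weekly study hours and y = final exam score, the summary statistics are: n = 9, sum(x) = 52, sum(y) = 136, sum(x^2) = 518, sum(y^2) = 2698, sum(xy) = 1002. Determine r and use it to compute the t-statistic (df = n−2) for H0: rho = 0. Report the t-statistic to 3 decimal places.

1.875

S_xy = nΣxy − ΣxΣy = 9·1002 − 52·136 = 9018 − 7072 = 1946
S_xx = nΣx² − (Σx)² = 9·518 − 52² = 4662 − 2704 = 1958
S_yy = nΣy² − (Σy)² = 9·2698 − 136² = 24282 − 18496 = 5786
r = S_xy / √(S_xx·S_yy) = 1946 / √(1958·5786) = 1946 / √11328988 = 1946 / 3365.8562 = 0.5782
t = r·√(n−2)/√(1−r²) = 0.5782·√7 / √(1−0.334315) = 1.529773 / 0.815895 = 1.875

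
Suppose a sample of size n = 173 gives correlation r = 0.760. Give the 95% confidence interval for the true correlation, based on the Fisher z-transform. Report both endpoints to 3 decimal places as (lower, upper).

z_r = atanh(0.760) = 0.996215;  SE = 1/√(n−3) = 1/√170 = 0.076696
z-limits: 0.996215 ± 1.960·0.076696 = 0.996215 ± 0.150324 = [0.845891, 1.146539]
ρ-limits: (tanh 0.845891, tanh 1.146539) = (0.689, 0.817)

(0.689, 0.817)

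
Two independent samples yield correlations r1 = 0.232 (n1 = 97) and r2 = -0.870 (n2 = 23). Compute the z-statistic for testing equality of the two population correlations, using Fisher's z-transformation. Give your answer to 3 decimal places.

6.373

Fisher z-transforms: z1 = atanh(0.232) = 0.236302, z2 = atanh(-0.870) = -1.333080; difference d = 1.569382
Var(d) = 1/94 + 1/20 = 0.0106383 + 0.0500000 = 0.0606383
z = d/√Var(d) = 1.569382 / √0.0606383 = 1.569382 / 0.246248 = 6.373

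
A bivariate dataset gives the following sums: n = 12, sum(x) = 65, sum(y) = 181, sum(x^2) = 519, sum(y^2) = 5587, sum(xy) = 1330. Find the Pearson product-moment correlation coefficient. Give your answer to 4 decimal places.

0.5062

S_xy = nΣxy − ΣxΣy = 12·1330 − 65·181 = 15960 − 11765 = 4195
S_xx = nΣx² − (Σx)² = 12·519 − 65² = 6228 − 4225 = 2003
S_yy = nΣy² − (Σy)² = 12·5587 − 181² = 67044 − 32761 = 34283
r = S_xy / √(S_xx·S_yy) = 4195 / √(2003·34283) = 4195 / √68668849 = 4195 / 8286.6669 = 0.5062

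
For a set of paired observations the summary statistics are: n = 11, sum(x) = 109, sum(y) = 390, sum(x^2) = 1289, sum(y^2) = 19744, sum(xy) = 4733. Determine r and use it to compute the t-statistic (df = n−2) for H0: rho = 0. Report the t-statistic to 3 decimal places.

S_xy = nΣxy − ΣxΣy = 11·4733 − 109·390 = 52063 − 42510 = 9553
S_xx = nΣx² − (Σx)² = 11·1289 − 109² = 14179 − 11881 = 2298
S_yy = nΣy² − (Σy)² = 11·19744 − 390² = 217184 − 152100 = 65084
r = S_xy / √(S_xx·S_yy) = 9553 / √(2298·65084) = 9553 / √149563032 = 9553 / 12229.5966 = 0.7811
t = r·√(n−2)/√(1−r²) = 0.7811·√9 / √(1−0.610117) = 2.343300 / 0.624406 = 3.753

3.753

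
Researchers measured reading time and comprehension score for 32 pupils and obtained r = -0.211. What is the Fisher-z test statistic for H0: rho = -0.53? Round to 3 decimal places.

z_r = atanh(-0.211) = -0.214218,  z_0 = atanh(-0.53) = -0.590145
SE = 1/√(n−3) = 1/√29 = 0.185695
z = (z_r − z_0)/SE = (-0.214218 − (-0.590145)) / 0.185695 = 0.375927 / 0.185695 = 2.024

2.024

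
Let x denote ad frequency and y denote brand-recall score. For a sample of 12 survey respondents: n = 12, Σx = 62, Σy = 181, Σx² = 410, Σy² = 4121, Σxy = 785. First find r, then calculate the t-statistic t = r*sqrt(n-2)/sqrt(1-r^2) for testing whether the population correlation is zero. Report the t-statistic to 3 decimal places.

-1.486

Numerator: nΣxy − (Σx)(Σy) = 12·785 − (62)(181) = -1802
Denominator: √[(nΣx²−(Σx)²)(nΣy²−(Σy)²)]
  nΣx²−(Σx)² = 12·410 − 3844 = 1076;  nΣy²−(Σy)² = 12·4121 − 32761 = 16691
  √(1076·16691) = √17959516 = 4237.8669
r = -1802 / 4237.8669 = -0.4252
t = r·√(n−2)/√(1−r²) = -0.4252·√10 / √(1−0.180795) = -1.344600 / 0.905099 = -1.486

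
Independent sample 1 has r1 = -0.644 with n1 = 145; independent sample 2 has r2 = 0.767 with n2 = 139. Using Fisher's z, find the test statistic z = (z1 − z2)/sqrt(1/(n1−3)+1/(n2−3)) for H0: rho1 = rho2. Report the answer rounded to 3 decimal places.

Fisher z-transforms: z1 = atanh(-0.644) = -0.764978, z2 = atanh(0.767) = 1.013000; difference d = -1.777978
Var(d) = 1/142 + 1/136 = 0.0070423 + 0.0073529 = 0.0143952
z = d/√Var(d) = -1.777978 / √0.0143952 = -1.777978 / 0.119980 = -14.819

-14.819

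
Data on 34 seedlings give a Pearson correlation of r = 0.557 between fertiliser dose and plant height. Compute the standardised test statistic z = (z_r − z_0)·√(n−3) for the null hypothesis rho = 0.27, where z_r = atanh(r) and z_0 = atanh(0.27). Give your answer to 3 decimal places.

Fisher z: atanh(0.557) = 0.628473, atanh(0.27) = 0.276864
z = (z_r − z_0)·√(n−3) = (0.628473 − 0.276864)·√31 = 0.351609 · 5.567764 = 1.958

1.958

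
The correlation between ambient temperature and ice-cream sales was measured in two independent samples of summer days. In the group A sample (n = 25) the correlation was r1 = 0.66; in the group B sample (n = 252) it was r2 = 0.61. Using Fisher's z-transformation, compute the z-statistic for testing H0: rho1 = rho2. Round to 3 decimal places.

0.377

Fisher z-transforms: z1 = atanh(0.66) = 0.792814, z2 = atanh(0.61) = 0.708921; difference d = 0.083893
Var(d) = 1/22 + 1/249 = 0.0454545 + 0.0040161 = 0.0494706
z = d/√Var(d) = 0.083893 / √0.0494706 = 0.083893 / 0.222420 = 0.377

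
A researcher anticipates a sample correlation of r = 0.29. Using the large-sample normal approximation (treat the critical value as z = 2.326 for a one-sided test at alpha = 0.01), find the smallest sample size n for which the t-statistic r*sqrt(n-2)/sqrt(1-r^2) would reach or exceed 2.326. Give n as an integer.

r√(n−2)/√(1−r²) ≥ 2.326  ⇔  n−2 ≥ (2.326)²·(1−r²)/r²
(1−r²)/r² = (1−0.0841)/0.0841 = 10.8906
n ≥ 2 + 5.410276·10.8906 = 2 + 58.9212 = 60.9212
⌈60.9212⌉ = 61

61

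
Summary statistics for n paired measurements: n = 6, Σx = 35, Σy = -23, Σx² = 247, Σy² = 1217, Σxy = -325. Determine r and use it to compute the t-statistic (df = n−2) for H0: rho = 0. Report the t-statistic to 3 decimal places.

-3.494

S_xy = nΣxy − ΣxΣy = 6·(-325) − 35·(-23) = -1950 − (-805) = -1145
S_xx = nΣx² − (Σx)² = 6·247 − 35² = 1482 − 1225 = 257
S_yy = nΣy² − (Σy)² = 6·1217 − (-23)² = 7302 − 529 = 6773
r = S_xy / √(S_xx·S_yy) = -1145 / √(257·6773) = -1145 / √1740661 = -1145 / 1319.3411 = -0.8679
t = r·√(n−2)/√(1−r²) = -0.8679·√4 / √(1−0.753250) = -1.735800 / 0.496739 = -3.494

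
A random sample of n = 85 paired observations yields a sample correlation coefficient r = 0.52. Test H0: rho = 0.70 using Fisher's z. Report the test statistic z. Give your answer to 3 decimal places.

Fisher z: atanh(0.52) = 0.576340, atanh(0.70) = 0.867301
z = (z_r − z_0)·√(n−3) = (0.576340 − 0.867301)·√82 = -0.290961 · 9.055385 = -2.635

-2.635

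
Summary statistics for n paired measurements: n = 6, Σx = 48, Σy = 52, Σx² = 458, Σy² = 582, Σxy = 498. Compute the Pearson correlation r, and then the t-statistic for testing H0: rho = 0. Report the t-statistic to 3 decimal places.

Numerator: nΣxy − (Σx)(Σy) = 6·498 − (48)(52) = 492
Denominator: √[(nΣx²−(Σx)²)(nΣy²−(Σy)²)]
  nΣx²−(Σx)² = 6·458 − 2304 = 444;  nΣy²−(Σy)² = 6·582 − 2704 = 788
  √(444·788) = √349872 = 591.4998
r = 492 / 591.4998 = 0.8318
t = r·√(n−2)/√(1−r²) = 0.8318·√4 / √(1−0.691891) = 1.663600 / 0.555076 = 2.997

2.997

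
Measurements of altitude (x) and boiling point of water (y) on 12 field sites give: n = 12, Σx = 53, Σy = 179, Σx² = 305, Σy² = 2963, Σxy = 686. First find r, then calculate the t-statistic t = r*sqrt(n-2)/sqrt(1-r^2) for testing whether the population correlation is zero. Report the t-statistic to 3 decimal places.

Numerator: nΣxy − (Σx)(Σy) = 12·686 − (53)(179) = -1255
Denominator: √[(nΣx²−(Σx)²)(nΣy²−(Σy)²)]
  nΣx²−(Σx)² = 12·305 − 2809 = 851;  nΣy²−(Σy)² = 12·2963 − 32041 = 3515
  √(851·3515) = √2991265 = 1729.5274
r = -1255 / 1729.5274 = -0.7256
t = r·√(n−2)/√(1−r²) = -0.7256·√10 / √(1−0.526495) = -2.294549 / 0.688117 = -3.335

-3.335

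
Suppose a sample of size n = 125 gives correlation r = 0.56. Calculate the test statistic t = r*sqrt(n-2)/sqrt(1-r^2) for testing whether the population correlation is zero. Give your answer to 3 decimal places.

7.496

t = r·√(n−2) / √(1−r²) with r = 0.56, n = 125
  = 0.56·√123 / √(1 − 0.3136)
  = 0.56·11.090537 / 0.828493
  = 6.210701 / 0.828493 = 7.496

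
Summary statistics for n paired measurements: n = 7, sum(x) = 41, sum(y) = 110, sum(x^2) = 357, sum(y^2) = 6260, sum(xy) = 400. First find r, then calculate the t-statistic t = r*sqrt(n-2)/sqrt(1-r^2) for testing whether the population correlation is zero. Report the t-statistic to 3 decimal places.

Numerator: nΣxy − (Σx)(Σy) = 7·400 − (41)(110) = -1710
Denominator: √[(nΣx²−(Σx)²)(nΣy²−(Σy)²)]
  nΣx²−(Σx)² = 7·357 − 1681 = 818;  nΣy²−(Σy)² = 7·6260 − 12100 = 31720
  √(818·31720) = √25946960 = 5093.8159
r = -1710 / 5093.8159 = -0.3357
t = r·√(n−2)/√(1−r²) = -0.3357·√5 / √(1−0.112694) = -0.750648 / 0.941969 = -0.797

-0.797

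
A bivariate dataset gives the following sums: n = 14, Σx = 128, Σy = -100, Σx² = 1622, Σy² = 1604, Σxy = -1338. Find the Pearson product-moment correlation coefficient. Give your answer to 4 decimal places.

Numerator: nΣxy − (Σx)(Σy) = 14·(-1338) − (128)(-100) = -5932
Denominator: √[(nΣx²−(Σx)²)(nΣy²−(Σy)²)]
  nΣx²−(Σx)² = 14·1622 − 16384 = 6324;  nΣy²−(Σy)² = 14·1604 − 10000 = 12456
  √(6324·12456) = √78771744 = 8875.3447
r = -5932 / 8875.3447 = -0.6684

-0.6684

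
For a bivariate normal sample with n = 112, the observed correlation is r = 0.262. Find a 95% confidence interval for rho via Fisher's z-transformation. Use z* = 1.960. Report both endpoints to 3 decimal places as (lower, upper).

(0.080, 0.427)

Fisher z: z_r = atanh(r) = ½·ln((1+0.262)/(1−0.262)) = 0.268255
SE(z) = 1/√(n−3) = 1/√109 = 0.095783
95% ⇒ z* = 1.960; margin = 1.960·0.095783 = 0.187735
CI on z-scale: (0.080520, 0.455990)
Back-transform: tanh(0.080520) = 0.080346, tanh(0.455990) = 0.426810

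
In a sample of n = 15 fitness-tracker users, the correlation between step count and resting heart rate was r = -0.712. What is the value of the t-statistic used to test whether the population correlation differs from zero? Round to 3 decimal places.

-3.656

t = r·√(n−2) / √(1−r²) with r = -0.712, n = 15
  = -0.712·√13 / √(1 − 0.506944)
  = -0.712·3.605551 / 0.702179
  = -2.567152 / 0.702179 = -3.656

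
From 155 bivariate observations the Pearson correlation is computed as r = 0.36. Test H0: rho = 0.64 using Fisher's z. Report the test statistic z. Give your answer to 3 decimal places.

-4.701

Fisher z: atanh(0.36) = 0.376886, atanh(0.64) = 0.758174
z = (z_r − z_0)·√(n−3) = (0.376886 − 0.758174)·√152 = -0.381288 · 12.328828 = -4.701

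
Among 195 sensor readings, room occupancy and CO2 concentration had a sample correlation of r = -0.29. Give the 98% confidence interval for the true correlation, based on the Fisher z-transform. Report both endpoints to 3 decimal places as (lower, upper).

Fisher z: z_r = atanh(r) = ½·ln((1+(-0.29))/(1−(-0.29))) = -0.298566
SE(z) = 1/√(n−3) = 1/√192 = 0.072169
98% ⇒ z* = 2.326; margin = 2.326·0.072169 = 0.167865
CI on z-scale: (-0.466431, -0.130701)
Back-transform: tanh(-0.466431) = -0.435311, tanh(-0.130701) = -0.129962

(-0.435, -0.130)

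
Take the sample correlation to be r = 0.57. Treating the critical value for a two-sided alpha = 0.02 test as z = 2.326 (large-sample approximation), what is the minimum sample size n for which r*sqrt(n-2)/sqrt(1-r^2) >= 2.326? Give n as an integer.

14

r√(n−2)/√(1−r²) ≥ 2.326  ⇔  n−2 ≥ (2.326)²·(1−r²)/r²
(1−r²)/r² = (1−0.3249)/0.3249 = 2.0779
n ≥ 2 + 5.410276·2.0779 = 2 + 11.2420 = 13.2420
⌈13.2420⌉ = 14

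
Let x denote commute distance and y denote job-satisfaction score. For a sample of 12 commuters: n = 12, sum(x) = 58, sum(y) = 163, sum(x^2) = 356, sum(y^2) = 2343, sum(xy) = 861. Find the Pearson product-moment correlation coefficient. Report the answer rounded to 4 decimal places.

0.7408

Numerator: nΣxy − (Σx)(Σy) = 12·861 − (58)(163) = 878
Denominator: √[(nΣx²−(Σx)²)(nΣy²−(Σy)²)]
  nΣx²−(Σx)² = 12·356 − 3364 = 908;  nΣy²−(Σy)² = 12·2343 − 26569 = 1547
  √(908·1547) = √1404676 = 1185.1903
r = 878 / 1185.1903 = 0.7408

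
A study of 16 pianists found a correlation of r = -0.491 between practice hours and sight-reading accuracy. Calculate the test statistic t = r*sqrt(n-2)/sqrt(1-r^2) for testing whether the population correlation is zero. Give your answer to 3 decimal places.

t = r·√(n−2) / √(1−r²) with r = -0.491, n = 16
  = -0.491·√14 / √(1 − 0.241081)
  = -0.491·3.741657 / 0.871160
  = -1.837154 / 0.871160 = -2.109

-2.109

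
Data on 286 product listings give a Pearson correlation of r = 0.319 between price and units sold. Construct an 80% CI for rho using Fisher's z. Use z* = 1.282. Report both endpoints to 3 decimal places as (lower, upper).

Fisher z: z_r = atanh(r) = ½·ln((1+0.319)/(1−0.319)) = 0.330533
SE(z) = 1/√(n−3) = 1/√283 = 0.059444
80% ⇒ z* = 1.282; margin = 1.282·0.059444 = 0.076207
CI on z-scale: (0.254326, 0.406740)
Back-transform: tanh(0.254326) = 0.248981, tanh(0.406740) = 0.385701

(0.249, 0.386)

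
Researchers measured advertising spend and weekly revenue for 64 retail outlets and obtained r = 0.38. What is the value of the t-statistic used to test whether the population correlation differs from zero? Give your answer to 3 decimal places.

3.235

1 − r² = 1 − 0.1444 = 0.8556;  √(1−r²) = 0.924986
√(n−2) = √62 = 7.874008
t = r·√(n−2)/√(1−r²) = 0.38 · 7.874008 / 0.924986 = 3.235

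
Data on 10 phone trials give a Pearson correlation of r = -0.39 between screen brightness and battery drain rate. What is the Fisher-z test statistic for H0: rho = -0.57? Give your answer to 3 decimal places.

0.624

z_r = atanh(-0.39) = -0.411800,  z_0 = atanh(-0.57) = -0.647523
SE = 1/√(n−3) = 1/√7 = 0.377964
z = (z_r − z_0)/SE = (-0.411800 − (-0.647523)) / 0.377964 = 0.235723 / 0.377964 = 0.624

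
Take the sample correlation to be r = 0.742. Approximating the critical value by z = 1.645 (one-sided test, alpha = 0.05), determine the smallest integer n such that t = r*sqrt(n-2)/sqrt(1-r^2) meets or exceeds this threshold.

Need r·√(n−2)/√(1−r²) ≥ 1.645
√(n−2) ≥ 1.645·√(1−0.550564) / 0.742 = 1.645·0.670400 / 0.742 = 1.4863
n−2 ≥ 2.2091  ⇒  n ≥ 4.2091
Smallest integer n = 5

5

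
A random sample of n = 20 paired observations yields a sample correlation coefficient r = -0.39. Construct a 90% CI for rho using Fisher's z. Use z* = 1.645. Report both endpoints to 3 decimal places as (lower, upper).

(-0.670, -0.013)

Fisher z: z_r = atanh(r) = ½·ln((1+(-0.39))/(1−(-0.39))) = -0.411800
SE(z) = 1/√(n−3) = 1/√17 = 0.242536
90% ⇒ z* = 1.645; margin = 1.645·0.242536 = 0.398972
CI on z-scale: (-0.810772, -0.012828)
Back-transform: tanh(-0.810772) = -0.670016, tanh(-0.012828) = -0.012827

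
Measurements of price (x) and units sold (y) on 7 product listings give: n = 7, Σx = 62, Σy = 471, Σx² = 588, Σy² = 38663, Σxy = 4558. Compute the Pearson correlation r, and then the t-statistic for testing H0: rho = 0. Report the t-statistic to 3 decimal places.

S_xy = nΣxy − ΣxΣy = 7·4558 − 62·471 = 31906 − 29202 = 2704
S_xx = nΣx² − (Σx)² = 7·588 − 62² = 4116 − 3844 = 272
S_yy = nΣy² − (Σy)² = 7·38663 − 471² = 270641 − 221841 = 48800
r = S_xy / √(S_xx·S_yy) = 2704 / √(272·48800) = 2704 / √13273600 = 2704 / 3643.2952 = 0.7422
t = r·√(n−2)/√(1−r²) = 0.7422·√5 / √(1−0.550861) = 1.659610 / 0.670178 = 2.476

2.476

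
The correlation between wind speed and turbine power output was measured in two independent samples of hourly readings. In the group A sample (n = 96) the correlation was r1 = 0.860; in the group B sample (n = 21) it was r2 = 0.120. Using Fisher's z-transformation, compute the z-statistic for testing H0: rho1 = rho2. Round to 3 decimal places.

z1 = atanh(0.860) = 1.293345,  z2 = atanh(0.120) = 0.120581
SE = √(1/(n1−3) + 1/(n2−3)) = √(1/93 + 1/18) = √(0.0107527 + 0.0555556) = √0.0663083 = 0.257504
z = (z1 − z2)/SE = (1.293345 − 0.120581) / 0.257504 = 1.172764 / 0.257504 = 4.554

4.554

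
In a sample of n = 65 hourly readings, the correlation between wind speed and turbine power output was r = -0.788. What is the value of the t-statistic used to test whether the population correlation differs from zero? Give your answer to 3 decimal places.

-10.159

1 − r² = 1 − 0.620944 = 0.379056;  √(1−r²) = 0.615675
√(n−2) = √63 = 7.937254
t = r·√(n−2)/√(1−r²) = -0.788 · 7.937254 / 0.615675 = -10.159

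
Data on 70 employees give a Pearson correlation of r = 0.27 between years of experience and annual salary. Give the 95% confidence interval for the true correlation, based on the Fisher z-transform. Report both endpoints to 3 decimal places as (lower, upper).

(0.037, 0.475)

z_r = atanh(0.27) = 0.276864;  SE = 1/√(n−3) = 1/√67 = 0.122169
z-limits: 0.276864 ± 1.960·0.122169 = 0.276864 ± 0.239451 = [0.037413, 0.516315]
ρ-limits: (tanh 0.037413, tanh 0.516315) = (0.037, 0.475)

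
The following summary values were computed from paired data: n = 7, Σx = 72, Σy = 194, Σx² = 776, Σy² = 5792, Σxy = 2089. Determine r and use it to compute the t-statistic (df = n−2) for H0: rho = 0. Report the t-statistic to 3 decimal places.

Numerator: nΣxy − (Σx)(Σy) = 7·2089 − (72)(194) = 655
Denominator: √[(nΣx²−(Σx)²)(nΣy²−(Σy)²)]
  nΣx²−(Σx)² = 7·776 − 5184 = 248;  nΣy²−(Σy)² = 7·5792 − 37636 = 2908
  √(248·2908) = √721184 = 849.2255
r = 655 / 849.2255 = 0.7713
t = r·√(n−2)/√(1−r²) = 0.7713·√5 / √(1−0.594904) = 1.724679 / 0.636472 = 2.710

2.710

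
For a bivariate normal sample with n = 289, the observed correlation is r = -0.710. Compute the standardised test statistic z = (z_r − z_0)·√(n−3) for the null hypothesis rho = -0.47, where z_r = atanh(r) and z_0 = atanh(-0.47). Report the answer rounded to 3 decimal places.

-6.378

z_r = atanh(-0.710) = -0.887184,  z_0 = atanh(-0.47) = -0.510070
SE = 1/√(n−3) = 1/√286 = 0.059131
z = (z_r − z_0)/SE = (-0.887184 − (-0.510070)) / 0.059131 = -0.377114 / 0.059131 = -6.378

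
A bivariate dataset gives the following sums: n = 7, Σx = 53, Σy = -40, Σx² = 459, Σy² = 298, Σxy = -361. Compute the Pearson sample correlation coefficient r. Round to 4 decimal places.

-0.9185

S_xy = nΣxy − ΣxΣy = 7·(-361) − 53·(-40) = -2527 − (-2120) = -407
S_xx = nΣx² − (Σx)² = 7·459 − 53² = 3213 − 2809 = 404
S_yy = nΣy² − (Σy)² = 7·298 − (-40)² = 2086 − 1600 = 486
r = S_xy / √(S_xx·S_yy) = -407 / √(404·486) = -407 / √196344 = -407 / 443.1072 = -0.9185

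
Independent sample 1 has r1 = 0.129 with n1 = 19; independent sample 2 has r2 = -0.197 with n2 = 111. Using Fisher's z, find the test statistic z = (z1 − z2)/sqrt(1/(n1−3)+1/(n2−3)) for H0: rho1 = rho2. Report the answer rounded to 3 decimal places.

1.229

Fisher z-transforms: z1 = atanh(0.129) = 0.129723, z2 = atanh(-0.197) = -0.199609; difference d = 0.329332
Var(d) = 1/16 + 1/108 = 0.0625000 + 0.0092593 = 0.0717593
z = d/√Var(d) = 0.329332 / √0.0717593 = 0.329332 / 0.267879 = 1.229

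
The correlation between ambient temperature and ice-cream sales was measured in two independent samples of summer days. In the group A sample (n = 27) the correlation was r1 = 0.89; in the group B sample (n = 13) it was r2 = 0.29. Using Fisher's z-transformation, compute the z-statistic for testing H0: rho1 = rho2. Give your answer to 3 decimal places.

z1 = atanh(0.89) = 1.421926,  z2 = atanh(0.29) = 0.298566
SE = √(1/(n1−3) + 1/(n2−3)) = √(1/24 + 1/10) = √(0.0416667 + 0.1000000) = √0.1416667 = 0.376386
z = (z1 − z2)/SE = (1.421926 − 0.298566) / 0.376386 = 1.123360 / 0.376386 = 2.985

2.985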